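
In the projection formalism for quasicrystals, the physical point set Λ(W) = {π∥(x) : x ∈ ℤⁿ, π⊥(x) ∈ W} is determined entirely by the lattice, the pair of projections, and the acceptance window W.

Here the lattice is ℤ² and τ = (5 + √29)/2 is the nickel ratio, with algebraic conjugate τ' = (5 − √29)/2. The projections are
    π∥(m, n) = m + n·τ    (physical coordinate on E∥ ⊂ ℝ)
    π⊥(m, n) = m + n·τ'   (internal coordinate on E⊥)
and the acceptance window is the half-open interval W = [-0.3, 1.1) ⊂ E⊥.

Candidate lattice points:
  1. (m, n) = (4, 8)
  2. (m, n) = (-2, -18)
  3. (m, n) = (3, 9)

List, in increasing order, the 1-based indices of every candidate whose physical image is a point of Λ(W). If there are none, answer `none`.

Compute τ' = (5−√29)/2 = -0.1926, so π⊥(m,n) = m -0.1926·n.
#1 (4,8): internal coord 4 + (8)·τ' = +2.4593; +2.4593 ∉ [-0.3, 1.1) → out
#2 (-2,-18): internal coord -2 + (-18)·τ' = +1.4665; +1.4665 ∉ [-0.3, 1.1) → out
#3 (3,9): internal coord 3 + (9)·τ' = +1.2668; +1.2668 ∉ [-0.3, 1.1) → out

none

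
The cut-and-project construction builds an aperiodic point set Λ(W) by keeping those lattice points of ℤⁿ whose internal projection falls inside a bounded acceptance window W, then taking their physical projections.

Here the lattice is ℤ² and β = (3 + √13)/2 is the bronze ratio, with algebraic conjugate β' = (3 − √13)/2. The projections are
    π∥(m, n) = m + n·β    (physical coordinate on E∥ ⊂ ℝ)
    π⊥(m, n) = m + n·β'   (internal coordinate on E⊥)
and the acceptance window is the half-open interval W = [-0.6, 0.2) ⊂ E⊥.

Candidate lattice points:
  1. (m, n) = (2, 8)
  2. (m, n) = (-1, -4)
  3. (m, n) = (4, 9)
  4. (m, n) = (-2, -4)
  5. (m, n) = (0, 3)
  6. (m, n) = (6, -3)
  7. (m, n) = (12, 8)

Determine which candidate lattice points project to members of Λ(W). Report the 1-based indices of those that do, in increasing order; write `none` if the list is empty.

Compute β' = (3−√13)/2 = -0.302776, so π⊥(m,n) = m -0.302776·n.
#1 (2,8): internal coord 2 + (8)·β' = -0.422205; -0.422205 ∈ [-0.6, 0.2) → IN Λ
#2 (-1,-4): internal coord -1 + (-4)·β' = +0.211103; +0.211103 ∉ [-0.6, 0.2) → out
#3 (4,9): internal coord 4 + (9)·β' = +1.275019; +1.275019 ∉ [-0.6, 0.2) → out
#4 (-2,-4): internal coord -2 + (-4)·β' = -0.788897; -0.788897 ∉ [-0.6, 0.2) → out
#5 (0,3): internal coord 0 + (3)·β' = -0.908327; -0.908327 ∉ [-0.6, 0.2) → out
#6 (6,-3): internal coord 6 + (-3)·β' = +6.908327; +6.908327 ∉ [-0.6, 0.2) → out
#7 (12,8): internal coord 12 + (8)·β' = +9.577795; +9.577795 ∉ [-0.6, 0.2) → out

1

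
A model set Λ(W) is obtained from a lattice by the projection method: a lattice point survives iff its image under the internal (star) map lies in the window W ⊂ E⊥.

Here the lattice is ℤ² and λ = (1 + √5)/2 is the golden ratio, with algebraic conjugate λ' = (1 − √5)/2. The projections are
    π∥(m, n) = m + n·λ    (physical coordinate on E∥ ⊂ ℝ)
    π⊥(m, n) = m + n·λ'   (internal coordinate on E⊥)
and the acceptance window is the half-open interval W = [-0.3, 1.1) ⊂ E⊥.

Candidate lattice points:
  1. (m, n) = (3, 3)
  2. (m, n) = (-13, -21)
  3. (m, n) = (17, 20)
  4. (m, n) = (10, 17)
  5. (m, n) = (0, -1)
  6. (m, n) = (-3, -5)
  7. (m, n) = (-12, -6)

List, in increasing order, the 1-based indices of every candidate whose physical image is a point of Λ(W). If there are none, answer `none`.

λ' = (1−√5)/2 ≈ -0.6180.
[1] lift (3,3): star map gives 1.1459; window check -0.3 ≤ 1.1459 < 1.1 is false → out
[2] lift (-13,-21): star map gives -0.0213; window check -0.3 ≤ -0.0213 < 1.1 is true → IN Λ
[3] lift (17,20): star map gives 4.6393; window check -0.3 ≤ 4.6393 < 1.1 is false → out
[4] lift (10,17): star map gives -0.5066; window check -0.3 ≤ -0.5066 < 1.1 is false → out
[5] lift (0,-1): star map gives 0.6180; window check -0.3 ≤ 0.6180 < 1.1 is true → IN Λ
[6] lift (-3,-5): star map gives 0.0902; window check -0.3 ≤ 0.0902 < 1.1 is true → IN Λ
[7] lift (-12,-6): star map gives -8.2918; window check -0.3 ≤ -8.2918 < 1.1 is false → out

2, 5, 6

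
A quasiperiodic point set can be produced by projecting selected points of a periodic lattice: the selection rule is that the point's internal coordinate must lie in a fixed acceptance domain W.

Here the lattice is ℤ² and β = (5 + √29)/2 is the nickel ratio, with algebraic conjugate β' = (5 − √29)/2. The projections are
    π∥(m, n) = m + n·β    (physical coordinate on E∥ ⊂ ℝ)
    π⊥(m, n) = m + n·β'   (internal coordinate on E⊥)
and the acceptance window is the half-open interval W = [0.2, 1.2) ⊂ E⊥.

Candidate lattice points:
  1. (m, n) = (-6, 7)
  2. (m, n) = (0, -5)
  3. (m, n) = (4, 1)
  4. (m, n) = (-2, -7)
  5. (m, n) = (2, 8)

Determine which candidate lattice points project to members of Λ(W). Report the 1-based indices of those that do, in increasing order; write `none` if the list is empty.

2, 5

β' = (5−√29)/2 ≈ -0.1926.
#1 (-6,7): internal coord -6 + (7)·β' = -7.3481; -7.3481 ∉ [0.2, 1.2) → out
#2 (0,-5): internal coord 0 + (-5)·β' = +0.9629; +0.9629 ∈ [0.2, 1.2) → IN Λ
#3 (4,1): internal coord 4 + (1)·β' = +3.8074; +3.8074 ∉ [0.2, 1.2) → out
#4 (-2,-7): internal coord -2 + (-7)·β' = -0.6519; -0.6519 ∉ [0.2, 1.2) → out
#5 (2,8): internal coord 2 + (8)·β' = +0.4593; +0.4593 ∈ [0.2, 1.2) → IN Λ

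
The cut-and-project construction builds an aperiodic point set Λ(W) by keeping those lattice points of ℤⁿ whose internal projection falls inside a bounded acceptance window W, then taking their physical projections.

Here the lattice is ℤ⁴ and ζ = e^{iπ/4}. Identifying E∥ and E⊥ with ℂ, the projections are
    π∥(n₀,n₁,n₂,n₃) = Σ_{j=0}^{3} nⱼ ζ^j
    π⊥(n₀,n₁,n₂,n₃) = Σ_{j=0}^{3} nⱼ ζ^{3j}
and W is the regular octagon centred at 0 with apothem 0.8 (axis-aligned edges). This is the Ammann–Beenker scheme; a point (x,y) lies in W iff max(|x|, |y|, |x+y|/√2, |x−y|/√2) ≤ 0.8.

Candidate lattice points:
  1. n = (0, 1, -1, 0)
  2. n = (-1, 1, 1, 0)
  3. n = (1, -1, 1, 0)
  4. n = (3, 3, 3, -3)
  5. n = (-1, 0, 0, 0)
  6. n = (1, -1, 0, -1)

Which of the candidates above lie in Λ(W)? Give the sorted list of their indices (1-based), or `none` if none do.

π⊥(n) = n₀ + n₁ζ³ + n₂ζ⁶ + n₃ζ⁹ where ζ = e^{iπ/4}.
candidate 1: n = (0, 1, -1, 0) → π⊥ ≈ (-0.70711, +1.70711); max(|x|,|y|,|x±y|/√2) = 1.70711 > 0.8 ⇒ ∉ W
candidate 2: n = (-1, 1, 1, 0) → π⊥ ≈ (-1.70711, -0.29289); max(|x|,|y|,|x±y|/√2) = 1.70711 > 0.8 ⇒ ∉ W
candidate 3: n = (1, -1, 1, 0) → π⊥ ≈ (+1.70711, -1.70711); max(|x|,|y|,|x±y|/√2) = 2.41421 > 0.8 ⇒ ∉ W
candidate 4: n = (3, 3, 3, -3) → π⊥ ≈ (-1.24264, -3.00000); max(|x|,|y|,|x±y|/√2) = 3.00000 > 0.8 ⇒ ∉ W
candidate 5: n = (-1, 0, 0, 0) → π⊥ ≈ (-1.00000, +0.00000); max(|x|,|y|,|x±y|/√2) = 1.00000 > 0.8 ⇒ ∉ W
candidate 6: n = (1, -1, 0, -1) → π⊥ ≈ (+1.00000, -1.41421); max(|x|,|y|,|x±y|/√2) = 1.70711 > 0.8 ⇒ ∉ W

none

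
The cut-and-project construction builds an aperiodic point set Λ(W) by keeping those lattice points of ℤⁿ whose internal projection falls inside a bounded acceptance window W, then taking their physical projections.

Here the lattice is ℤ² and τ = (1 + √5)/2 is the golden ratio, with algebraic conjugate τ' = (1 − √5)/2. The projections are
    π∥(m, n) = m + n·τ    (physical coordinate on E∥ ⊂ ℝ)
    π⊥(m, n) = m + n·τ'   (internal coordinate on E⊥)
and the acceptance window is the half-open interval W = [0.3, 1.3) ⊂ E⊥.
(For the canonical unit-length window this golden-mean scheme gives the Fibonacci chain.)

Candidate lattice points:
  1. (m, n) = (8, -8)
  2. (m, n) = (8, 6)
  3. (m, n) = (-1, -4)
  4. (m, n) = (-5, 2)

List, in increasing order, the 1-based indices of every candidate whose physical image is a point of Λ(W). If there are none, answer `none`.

τ' = (1−√5)/2 ≈ -0.6180.
[1] lift (8,-8): star map gives 12.9443; window check 0.3 ≤ 12.9443 < 1.3 is false → out
[2] lift (8,6): star map gives 4.2918; window check 0.3 ≤ 4.2918 < 1.3 is false → out
[3] lift (-1,-4): star map gives 1.4721; window check 0.3 ≤ 1.4721 < 1.3 is false → out
[4] lift (-5,2): star map gives -6.2361; window check 0.3 ≤ -6.2361 < 1.3 is false → out

none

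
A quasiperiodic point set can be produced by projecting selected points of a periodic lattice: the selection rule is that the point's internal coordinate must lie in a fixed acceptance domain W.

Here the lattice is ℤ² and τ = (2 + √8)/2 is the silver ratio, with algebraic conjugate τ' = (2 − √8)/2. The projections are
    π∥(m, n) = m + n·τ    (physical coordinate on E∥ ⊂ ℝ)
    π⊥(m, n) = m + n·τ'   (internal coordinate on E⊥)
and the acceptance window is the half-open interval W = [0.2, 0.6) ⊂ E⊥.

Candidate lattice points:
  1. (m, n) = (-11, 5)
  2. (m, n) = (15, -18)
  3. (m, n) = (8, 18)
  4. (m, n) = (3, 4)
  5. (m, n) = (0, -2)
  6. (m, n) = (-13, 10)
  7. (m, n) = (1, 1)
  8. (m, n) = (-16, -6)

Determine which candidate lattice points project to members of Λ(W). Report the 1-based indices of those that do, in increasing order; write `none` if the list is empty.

τ' = (2−√8)/2 ≈ -0.4142.
#1 (-11,5): internal coord -11 + (5)·τ' = -13.0711; -13.0711 ∉ [0.2, 0.6) → out
#2 (15,-18): internal coord 15 + (-18)·τ' = +22.4558; +22.4558 ∉ [0.2, 0.6) → out
#3 (8,18): internal coord 8 + (18)·τ' = +0.5442; +0.5442 ∈ [0.2, 0.6) → IN Λ
#4 (3,4): internal coord 3 + (4)·τ' = +1.3431; +1.3431 ∉ [0.2, 0.6) → out
#5 (0,-2): internal coord 0 + (-2)·τ' = +0.8284; +0.8284 ∉ [0.2, 0.6) → out
#6 (-13,10): internal coord -13 + (10)·τ' = -17.1421; -17.1421 ∉ [0.2, 0.6) → out
#7 (1,1): internal coord 1 + (1)·τ' = +0.5858; +0.5858 ∈ [0.2, 0.6) → IN Λ
#8 (-16,-6): internal coord -16 + (-6)·τ' = -13.5147; -13.5147 ∉ [0.2, 0.6) → out

3, 7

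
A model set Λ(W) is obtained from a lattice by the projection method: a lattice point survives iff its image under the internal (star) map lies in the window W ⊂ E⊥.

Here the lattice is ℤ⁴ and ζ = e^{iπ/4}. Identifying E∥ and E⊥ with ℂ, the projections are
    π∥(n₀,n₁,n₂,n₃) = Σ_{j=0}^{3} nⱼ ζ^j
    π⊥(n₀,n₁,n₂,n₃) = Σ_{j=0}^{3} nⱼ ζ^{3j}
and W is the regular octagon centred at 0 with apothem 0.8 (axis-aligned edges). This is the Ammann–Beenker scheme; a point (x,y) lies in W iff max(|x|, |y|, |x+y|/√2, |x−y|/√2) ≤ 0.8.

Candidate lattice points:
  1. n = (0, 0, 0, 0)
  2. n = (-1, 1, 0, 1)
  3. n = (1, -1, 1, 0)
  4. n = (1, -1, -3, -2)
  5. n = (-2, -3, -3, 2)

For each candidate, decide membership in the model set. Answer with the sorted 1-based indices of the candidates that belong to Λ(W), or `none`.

1

Internal map: ζ^{3j} for j=0..3 gives (1,0), (−√2/2,√2/2), (0,−1), (√2/2,√2/2).
candidate 1: n = (0, 0, 0, 0) → π⊥ ≈ (+0.0000, +0.0000); max(|x|,|y|,|x±y|/√2) = 0.0000 ≤ 0.8 ⇒ ∈ W
candidate 2: n = (-1, 1, 0, 1) → π⊥ ≈ (-1.0000, +1.4142); max(|x|,|y|,|x±y|/√2) = 1.7071 > 0.8 ⇒ ∉ W
candidate 3: n = (1, -1, 1, 0) → π⊥ ≈ (+1.7071, -1.7071); max(|x|,|y|,|x±y|/√2) = 2.4142 > 0.8 ⇒ ∉ W
candidate 4: n = (1, -1, -3, -2) → π⊥ ≈ (+0.2929, +0.8787); max(|x|,|y|,|x±y|/√2) = 0.8787 > 0.8 ⇒ ∉ W
candidate 5: n = (-2, -3, -3, 2) → π⊥ ≈ (+1.5355, +2.2929); max(|x|,|y|,|x±y|/√2) = 2.7071 > 0.8 ⇒ ∉ W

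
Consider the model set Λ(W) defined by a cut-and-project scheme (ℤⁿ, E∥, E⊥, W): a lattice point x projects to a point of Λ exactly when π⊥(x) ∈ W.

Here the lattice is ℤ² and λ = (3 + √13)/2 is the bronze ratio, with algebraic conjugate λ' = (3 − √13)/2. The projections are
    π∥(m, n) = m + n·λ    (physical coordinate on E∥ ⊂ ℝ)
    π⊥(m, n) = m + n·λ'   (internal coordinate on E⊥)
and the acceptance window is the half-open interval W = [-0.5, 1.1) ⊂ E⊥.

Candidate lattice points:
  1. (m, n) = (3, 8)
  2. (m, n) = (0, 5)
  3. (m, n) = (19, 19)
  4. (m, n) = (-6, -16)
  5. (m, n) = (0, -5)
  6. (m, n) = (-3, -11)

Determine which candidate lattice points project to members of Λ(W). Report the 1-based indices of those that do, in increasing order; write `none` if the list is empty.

Compute λ' = (3−√13)/2 = -0.302776, so π⊥(m,n) = m -0.302776·n.
[1] lift (3,8): star map gives 0.577795; window check -0.5 ≤ 0.577795 < 1.1 is true → IN Λ
[2] lift (0,5): star map gives -1.513878; window check -0.5 ≤ -1.513878 < 1.1 is false → out
[3] lift (19,19): star map gives 13.247263; window check -0.5 ≤ 13.247263 < 1.1 is false → out
[4] lift (-6,-16): star map gives -1.155590; window check -0.5 ≤ -1.155590 < 1.1 is false → out
[5] lift (0,-5): star map gives 1.513878; window check -0.5 ≤ 1.513878 < 1.1 is false → out
[6] lift (-3,-11): star map gives 0.330532; window check -0.5 ≤ 0.330532 < 1.1 is true → IN Λ

1, 6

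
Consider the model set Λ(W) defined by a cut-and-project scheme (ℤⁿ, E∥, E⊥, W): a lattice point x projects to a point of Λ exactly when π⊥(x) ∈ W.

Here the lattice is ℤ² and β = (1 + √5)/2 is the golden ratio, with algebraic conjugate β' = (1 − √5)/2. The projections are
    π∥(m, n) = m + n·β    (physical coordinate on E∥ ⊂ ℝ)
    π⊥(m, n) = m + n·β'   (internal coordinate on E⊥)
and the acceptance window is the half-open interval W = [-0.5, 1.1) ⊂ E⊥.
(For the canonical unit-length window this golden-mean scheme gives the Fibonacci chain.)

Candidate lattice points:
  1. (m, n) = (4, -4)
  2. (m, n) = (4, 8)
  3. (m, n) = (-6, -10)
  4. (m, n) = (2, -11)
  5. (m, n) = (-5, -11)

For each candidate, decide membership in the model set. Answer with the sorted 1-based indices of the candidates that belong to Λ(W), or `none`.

3

Numerically β ≈ 1.61803 and β' = −1/β ≈ -0.61803.
candidate 1: (m,n)=(4,-4) → π∥ = 4-4·β ≈ -2.47214, π⊥ = 4-4·β' ≈ 6.47214 ∉ [-0.5, 1.1) ⇒ out
candidate 2: (m,n)=(4,8) → π∥ = 4+8·β ≈ 16.94427, π⊥ = 4+8·β' ≈ -0.94427 ∉ [-0.5, 1.1) ⇒ out
candidate 3: (m,n)=(-6,-10) → π∥ = -6-10·β ≈ -22.18034, π⊥ = -6-10·β' ≈ 0.18034 ∈ [-0.5, 1.1) ⇒ IN Λ
candidate 4: (m,n)=(2,-11) → π∥ = 2-11·β ≈ -15.79837, π⊥ = 2-11·β' ≈ 8.79837 ∉ [-0.5, 1.1) ⇒ out
candidate 5: (m,n)=(-5,-11) → π∥ = -5-11·β ≈ -22.79837, π⊥ = -5-11·β' ≈ 1.79837 ∉ [-0.5, 1.1) ⇒ out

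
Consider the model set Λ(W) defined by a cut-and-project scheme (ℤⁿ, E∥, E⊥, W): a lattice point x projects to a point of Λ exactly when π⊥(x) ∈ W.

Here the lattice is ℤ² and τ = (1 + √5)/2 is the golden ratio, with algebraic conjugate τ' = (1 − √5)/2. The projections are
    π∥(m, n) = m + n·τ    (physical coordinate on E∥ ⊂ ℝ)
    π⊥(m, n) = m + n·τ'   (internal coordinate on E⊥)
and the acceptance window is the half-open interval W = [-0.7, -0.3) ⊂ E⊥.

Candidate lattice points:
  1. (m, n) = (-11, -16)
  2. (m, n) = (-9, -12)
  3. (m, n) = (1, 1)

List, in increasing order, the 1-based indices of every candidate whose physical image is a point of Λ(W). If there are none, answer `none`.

Numerically τ ≈ 1.618034 and τ' = −1/τ ≈ -0.618034.
[1] lift (-11,-16): star map gives -1.111456; window check -0.7 ≤ -1.111456 < -0.3 is false → out
[2] lift (-9,-12): star map gives -1.583592; window check -0.7 ≤ -1.583592 < -0.3 is false → out
[3] lift (1,1): star map gives 0.381966; window check -0.7 ≤ 0.381966 < -0.3 is false → out

none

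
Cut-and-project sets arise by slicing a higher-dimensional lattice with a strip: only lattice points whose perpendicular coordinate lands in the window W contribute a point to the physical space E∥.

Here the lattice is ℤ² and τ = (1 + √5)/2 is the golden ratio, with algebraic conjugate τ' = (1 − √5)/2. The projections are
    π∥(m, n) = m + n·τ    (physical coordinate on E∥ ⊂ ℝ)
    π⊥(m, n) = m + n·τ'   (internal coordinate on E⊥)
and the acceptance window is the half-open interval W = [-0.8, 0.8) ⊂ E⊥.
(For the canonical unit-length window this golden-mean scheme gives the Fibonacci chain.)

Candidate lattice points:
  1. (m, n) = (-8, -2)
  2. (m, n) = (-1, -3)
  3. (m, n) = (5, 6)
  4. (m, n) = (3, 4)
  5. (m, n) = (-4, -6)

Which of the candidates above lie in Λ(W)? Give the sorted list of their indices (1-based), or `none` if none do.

Compute τ' = (1−√5)/2 = -0.61803, so π⊥(m,n) = m -0.61803·n.
candidate 1: (m,n)=(-8,-2) → π∥ = -8-2·τ ≈ -11.23607, π⊥ = -8-2·τ' ≈ -6.76393 ∉ [-0.8, 0.8) ⇒ out
candidate 2: (m,n)=(-1,-3) → π∥ = -1-3·τ ≈ -5.85410, π⊥ = -1-3·τ' ≈ 0.85410 ∉ [-0.8, 0.8) ⇒ out
candidate 3: (m,n)=(5,6) → π∥ = 5+6·τ ≈ 14.70820, π⊥ = 5+6·τ' ≈ 1.29180 ∉ [-0.8, 0.8) ⇒ out
candidate 4: (m,n)=(3,4) → π∥ = 3+4·τ ≈ 9.47214, π⊥ = 3+4·τ' ≈ 0.52786 ∈ [-0.8, 0.8) ⇒ IN Λ
candidate 5: (m,n)=(-4,-6) → π∥ = -4-6·τ ≈ -13.70820, π⊥ = -4-6·τ' ≈ -0.29180 ∈ [-0.8, 0.8) ⇒ IN Λ

4, 5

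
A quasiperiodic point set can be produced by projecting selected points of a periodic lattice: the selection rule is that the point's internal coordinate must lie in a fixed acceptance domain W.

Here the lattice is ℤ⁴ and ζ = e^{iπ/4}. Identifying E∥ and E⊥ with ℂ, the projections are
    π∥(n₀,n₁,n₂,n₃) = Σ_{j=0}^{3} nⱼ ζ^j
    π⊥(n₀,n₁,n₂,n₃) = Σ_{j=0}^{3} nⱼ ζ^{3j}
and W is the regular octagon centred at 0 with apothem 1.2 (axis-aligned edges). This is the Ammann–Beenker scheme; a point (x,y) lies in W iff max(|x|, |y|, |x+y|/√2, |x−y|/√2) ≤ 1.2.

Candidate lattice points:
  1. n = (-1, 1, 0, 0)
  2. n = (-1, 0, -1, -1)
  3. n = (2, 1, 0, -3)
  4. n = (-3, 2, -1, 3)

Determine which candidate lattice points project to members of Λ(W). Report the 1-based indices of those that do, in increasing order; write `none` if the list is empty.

none

π⊥(n) = n₀ + n₁ζ³ + n₂ζ⁶ + n₃ζ⁹ where ζ = e^{iπ/4}.
candidate 1: n = (-1, 1, 0, 0) → π⊥ ≈ (-1.707107, +0.707107); max(|x|,|y|,|x±y|/√2) = 1.707107 > 1.2 ⇒ ∉ W
candidate 2: n = (-1, 0, -1, -1) → π⊥ ≈ (-1.707107, +0.292893); max(|x|,|y|,|x±y|/√2) = 1.707107 > 1.2 ⇒ ∉ W
candidate 3: n = (2, 1, 0, -3) → π⊥ ≈ (-0.828427, -1.414214); max(|x|,|y|,|x±y|/√2) = 1.585786 > 1.2 ⇒ ∉ W
candidate 4: n = (-3, 2, -1, 3) → π⊥ ≈ (-2.292893, +4.535534); max(|x|,|y|,|x±y|/√2) = 4.828427 > 1.2 ⇒ ∉ W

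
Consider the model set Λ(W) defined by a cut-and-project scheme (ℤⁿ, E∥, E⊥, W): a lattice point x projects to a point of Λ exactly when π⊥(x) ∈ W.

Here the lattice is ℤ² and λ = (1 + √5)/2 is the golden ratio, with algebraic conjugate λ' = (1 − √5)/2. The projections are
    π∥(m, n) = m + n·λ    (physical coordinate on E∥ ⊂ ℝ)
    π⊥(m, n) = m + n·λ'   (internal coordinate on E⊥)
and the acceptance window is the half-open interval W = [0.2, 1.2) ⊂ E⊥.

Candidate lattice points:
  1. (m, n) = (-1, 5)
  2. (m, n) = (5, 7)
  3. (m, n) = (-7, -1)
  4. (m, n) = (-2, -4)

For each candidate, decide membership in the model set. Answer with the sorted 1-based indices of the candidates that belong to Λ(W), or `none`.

2, 4

λ' = (1−√5)/2 ≈ -0.6180.
#1 (-1,5): internal coord -1 + (5)·λ' = -4.0902; -4.0902 ∉ [0.2, 1.2) → out
#2 (5,7): internal coord 5 + (7)·λ' = +0.6738; +0.6738 ∈ [0.2, 1.2) → IN Λ
#3 (-7,-1): internal coord -7 + (-1)·λ' = -6.3820; -6.3820 ∉ [0.2, 1.2) → out
#4 (-2,-4): internal coord -2 + (-4)·λ' = +0.4721; +0.4721 ∈ [0.2, 1.2) → IN Λ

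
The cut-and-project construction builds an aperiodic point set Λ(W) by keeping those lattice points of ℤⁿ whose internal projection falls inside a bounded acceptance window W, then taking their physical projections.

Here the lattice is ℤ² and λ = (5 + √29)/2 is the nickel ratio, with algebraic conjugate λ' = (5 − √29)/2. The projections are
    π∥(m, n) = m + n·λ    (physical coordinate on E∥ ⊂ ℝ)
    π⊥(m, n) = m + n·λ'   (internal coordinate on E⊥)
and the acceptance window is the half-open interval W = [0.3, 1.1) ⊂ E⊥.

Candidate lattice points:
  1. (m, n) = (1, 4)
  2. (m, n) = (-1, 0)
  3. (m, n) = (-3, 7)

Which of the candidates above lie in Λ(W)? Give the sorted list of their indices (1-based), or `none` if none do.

none

Numerically λ ≈ 5.192582 and λ' = −1/λ ≈ -0.192582.
candidate 1: (m,n)=(1,4) → π∥ = 1+4·λ ≈ 21.770330, π⊥ = 1+4·λ' ≈ 0.229670 ∉ [0.3, 1.1) ⇒ out
candidate 2: (m,n)=(-1,0) → π∥ = -1+0·λ ≈ -1.000000, π⊥ = -1+0·λ' ≈ -1.000000 ∉ [0.3, 1.1) ⇒ out
candidate 3: (m,n)=(-3,7) → π∥ = -3+7·λ ≈ 33.348077, π⊥ = -3+7·λ' ≈ -4.348077 ∉ [0.3, 1.1) ⇒ out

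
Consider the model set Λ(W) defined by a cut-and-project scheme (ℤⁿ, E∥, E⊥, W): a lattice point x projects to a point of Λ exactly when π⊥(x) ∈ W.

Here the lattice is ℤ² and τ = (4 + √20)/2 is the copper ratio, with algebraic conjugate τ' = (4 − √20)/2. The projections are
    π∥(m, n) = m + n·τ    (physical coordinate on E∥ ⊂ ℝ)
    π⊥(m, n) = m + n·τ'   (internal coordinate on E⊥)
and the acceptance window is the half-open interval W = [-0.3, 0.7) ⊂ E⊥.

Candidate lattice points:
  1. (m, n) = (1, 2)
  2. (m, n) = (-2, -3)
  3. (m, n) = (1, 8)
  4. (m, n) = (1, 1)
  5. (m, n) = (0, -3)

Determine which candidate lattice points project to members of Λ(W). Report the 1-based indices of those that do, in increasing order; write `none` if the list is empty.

1

τ' = (4−√20)/2 ≈ -0.23607.
candidate 1: (m,n)=(1,2) → π∥ = 1+2·τ ≈ 9.47214, π⊥ = 1+2·τ' ≈ 0.52786 ∈ [-0.3, 0.7) ⇒ IN Λ
candidate 2: (m,n)=(-2,-3) → π∥ = -2-3·τ ≈ -14.70820, π⊥ = -2-3·τ' ≈ -1.29180 ∉ [-0.3, 0.7) ⇒ out
candidate 3: (m,n)=(1,8) → π∥ = 1+8·τ ≈ 34.88854, π⊥ = 1+8·τ' ≈ -0.88854 ∉ [-0.3, 0.7) ⇒ out
candidate 4: (m,n)=(1,1) → π∥ = 1+1·τ ≈ 5.23607, π⊥ = 1+1·τ' ≈ 0.76393 ∉ [-0.3, 0.7) ⇒ out
candidate 5: (m,n)=(0,-3) → π∥ = 0-3·τ ≈ -12.70820, π⊥ = 0-3·τ' ≈ 0.70820 ∉ [-0.3, 0.7) ⇒ out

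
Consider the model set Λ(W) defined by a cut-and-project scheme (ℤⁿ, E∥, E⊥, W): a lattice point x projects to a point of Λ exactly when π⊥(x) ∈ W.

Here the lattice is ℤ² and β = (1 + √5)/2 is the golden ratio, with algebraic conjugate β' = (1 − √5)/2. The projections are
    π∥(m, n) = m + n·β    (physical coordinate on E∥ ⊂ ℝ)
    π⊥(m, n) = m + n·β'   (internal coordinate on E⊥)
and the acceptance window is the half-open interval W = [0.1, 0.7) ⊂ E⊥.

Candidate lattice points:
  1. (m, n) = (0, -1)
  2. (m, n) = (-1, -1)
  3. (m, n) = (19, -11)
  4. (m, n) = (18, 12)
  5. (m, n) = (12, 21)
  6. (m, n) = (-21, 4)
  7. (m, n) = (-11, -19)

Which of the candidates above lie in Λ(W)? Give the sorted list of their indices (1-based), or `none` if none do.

1

Numerically β ≈ 1.6180 and β' = −1/β ≈ -0.6180.
#1 (0,-1): internal coord 0 + (-1)·β' = +0.6180; +0.6180 ∈ [0.1, 0.7) → IN Λ
#2 (-1,-1): internal coord -1 + (-1)·β' = -0.3820; -0.3820 ∉ [0.1, 0.7) → out
#3 (19,-11): internal coord 19 + (-11)·β' = +25.7984; +25.7984 ∉ [0.1, 0.7) → out
#4 (18,12): internal coord 18 + (12)·β' = +10.5836; +10.5836 ∉ [0.1, 0.7) → out
#5 (12,21): internal coord 12 + (21)·β' = -0.9787; -0.9787 ∉ [0.1, 0.7) → out
#6 (-21,4): internal coord -21 + (4)·β' = -23.4721; -23.4721 ∉ [0.1, 0.7) → out
#7 (-11,-19): internal coord -11 + (-19)·β' = +0.7426; +0.7426 ∉ [0.1, 0.7) → out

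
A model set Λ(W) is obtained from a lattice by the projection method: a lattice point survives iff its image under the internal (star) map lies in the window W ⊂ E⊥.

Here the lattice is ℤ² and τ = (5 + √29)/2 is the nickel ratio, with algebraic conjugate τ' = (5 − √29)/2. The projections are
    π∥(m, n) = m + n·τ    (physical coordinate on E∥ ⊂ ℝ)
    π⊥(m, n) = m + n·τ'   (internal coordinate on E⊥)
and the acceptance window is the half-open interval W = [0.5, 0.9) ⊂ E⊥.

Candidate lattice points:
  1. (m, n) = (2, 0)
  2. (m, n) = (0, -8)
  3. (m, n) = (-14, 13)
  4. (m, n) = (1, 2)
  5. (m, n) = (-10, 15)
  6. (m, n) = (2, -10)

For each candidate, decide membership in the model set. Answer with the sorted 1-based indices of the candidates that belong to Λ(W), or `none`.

Compute τ' = (5−√29)/2 = -0.1926, so π⊥(m,n) = m -0.1926·n.
#1 (2,0): internal coord 2 + (0)·τ' = +2.0000; +2.0000 ∉ [0.5, 0.9) → out
#2 (0,-8): internal coord 0 + (-8)·τ' = +1.5407; +1.5407 ∉ [0.5, 0.9) → out
#3 (-14,13): internal coord -14 + (13)·τ' = -16.5036; -16.5036 ∉ [0.5, 0.9) → out
#4 (1,2): internal coord 1 + (2)·τ' = +0.6148; +0.6148 ∈ [0.5, 0.9) → IN Λ
#5 (-10,15): internal coord -10 + (15)·τ' = -12.8887; -12.8887 ∉ [0.5, 0.9) → out
#6 (2,-10): internal coord 2 + (-10)·τ' = +3.9258; +3.9258 ∉ [0.5, 0.9) → out

4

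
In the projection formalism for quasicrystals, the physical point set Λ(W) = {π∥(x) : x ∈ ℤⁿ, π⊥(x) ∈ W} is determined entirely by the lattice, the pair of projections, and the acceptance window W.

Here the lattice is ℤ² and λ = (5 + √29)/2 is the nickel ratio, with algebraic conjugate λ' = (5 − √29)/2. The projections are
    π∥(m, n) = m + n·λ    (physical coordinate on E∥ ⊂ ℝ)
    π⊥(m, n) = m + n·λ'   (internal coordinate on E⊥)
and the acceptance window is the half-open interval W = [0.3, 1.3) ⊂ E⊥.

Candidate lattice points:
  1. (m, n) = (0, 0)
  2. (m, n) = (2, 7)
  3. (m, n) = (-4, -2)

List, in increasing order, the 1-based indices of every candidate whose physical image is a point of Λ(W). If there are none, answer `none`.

2

λ' = (5−√29)/2 ≈ -0.192582.
#1 (0,0): internal coord 0 + (0)·λ' = +0.000000; +0.000000 ∉ [0.3, 1.3) → out
#2 (2,7): internal coord 2 + (7)·λ' = +0.651923; +0.651923 ∈ [0.3, 1.3) → IN Λ
#3 (-4,-2): internal coord -4 + (-2)·λ' = -3.614835; -3.614835 ∉ [0.3, 1.3) → out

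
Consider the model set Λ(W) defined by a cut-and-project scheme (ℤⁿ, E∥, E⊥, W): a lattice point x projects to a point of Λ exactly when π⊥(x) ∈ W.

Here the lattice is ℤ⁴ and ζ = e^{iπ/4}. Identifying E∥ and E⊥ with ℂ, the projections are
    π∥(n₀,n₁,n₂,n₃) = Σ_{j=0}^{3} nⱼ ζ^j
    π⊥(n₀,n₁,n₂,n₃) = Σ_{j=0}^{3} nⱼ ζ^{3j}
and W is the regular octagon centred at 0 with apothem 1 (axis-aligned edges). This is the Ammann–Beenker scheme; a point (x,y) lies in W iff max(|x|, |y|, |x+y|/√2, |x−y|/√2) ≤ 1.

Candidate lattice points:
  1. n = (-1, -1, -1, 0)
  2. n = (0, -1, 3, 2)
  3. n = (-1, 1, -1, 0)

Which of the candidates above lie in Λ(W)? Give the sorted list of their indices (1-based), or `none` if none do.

With ζ = e^{iπ/4} the internal vectors are ζ^0,ζ^3,ζ^6,ζ^9.
#1 (-1, -1, -1, 0): internal (-0.2929, 0.2929); octagon support 0.4142 vs apothem 1 → ∈ W
#2 (0, -1, 3, 2): internal (2.1213, -2.2929); octagon support 3.1213 vs apothem 1 → ∉ W
#3 (-1, 1, -1, 0): internal (-1.7071, 1.7071); octagon support 2.4142 vs apothem 1 → ∉ W

1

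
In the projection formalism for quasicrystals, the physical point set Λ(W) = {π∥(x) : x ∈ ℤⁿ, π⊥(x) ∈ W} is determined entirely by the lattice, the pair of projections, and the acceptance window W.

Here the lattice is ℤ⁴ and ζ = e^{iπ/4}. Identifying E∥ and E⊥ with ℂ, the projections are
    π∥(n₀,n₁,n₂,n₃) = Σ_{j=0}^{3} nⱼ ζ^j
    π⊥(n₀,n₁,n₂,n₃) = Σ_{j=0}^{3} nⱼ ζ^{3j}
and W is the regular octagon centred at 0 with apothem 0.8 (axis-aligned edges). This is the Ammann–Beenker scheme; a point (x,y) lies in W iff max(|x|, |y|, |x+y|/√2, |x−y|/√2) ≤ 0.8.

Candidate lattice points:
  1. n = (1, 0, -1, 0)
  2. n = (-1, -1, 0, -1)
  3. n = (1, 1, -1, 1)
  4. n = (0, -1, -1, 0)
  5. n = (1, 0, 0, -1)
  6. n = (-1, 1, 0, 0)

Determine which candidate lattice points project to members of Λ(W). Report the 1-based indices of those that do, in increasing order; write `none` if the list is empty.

With ζ = e^{iπ/4} the internal vectors are ζ^0,ζ^3,ζ^6,ζ^9.
#1 (1, 0, -1, 0): internal (1.00000, 1.00000); octagon support 1.41421 vs apothem 0.8 → ∉ W
#2 (-1, -1, 0, -1): internal (-1.00000, -1.41421); octagon support 1.70711 vs apothem 0.8 → ∉ W
#3 (1, 1, -1, 1): internal (1.00000, 2.41421); octagon support 2.41421 vs apothem 0.8 → ∉ W
#4 (0, -1, -1, 0): internal (0.70711, 0.29289); octagon support 0.70711 vs apothem 0.8 → ∈ W
#5 (1, 0, 0, -1): internal (0.29289, -0.70711); octagon support 0.70711 vs apothem 0.8 → ∈ W
#6 (-1, 1, 0, 0): internal (-1.70711, 0.70711); octagon support 1.70711 vs apothem 0.8 → ∉ W

4, 5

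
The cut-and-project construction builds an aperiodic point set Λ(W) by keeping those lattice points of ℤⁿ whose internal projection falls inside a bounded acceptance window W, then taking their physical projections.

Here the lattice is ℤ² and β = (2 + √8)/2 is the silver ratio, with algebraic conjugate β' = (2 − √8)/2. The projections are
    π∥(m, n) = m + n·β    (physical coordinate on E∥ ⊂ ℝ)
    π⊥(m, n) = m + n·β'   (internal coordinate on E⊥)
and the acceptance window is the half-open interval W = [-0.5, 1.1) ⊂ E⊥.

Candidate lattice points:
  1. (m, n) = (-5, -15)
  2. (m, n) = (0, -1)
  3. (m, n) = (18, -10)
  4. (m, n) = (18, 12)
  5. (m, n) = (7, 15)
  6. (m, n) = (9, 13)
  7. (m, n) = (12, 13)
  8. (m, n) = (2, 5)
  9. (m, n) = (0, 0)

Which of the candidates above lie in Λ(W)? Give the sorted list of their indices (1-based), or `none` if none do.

2, 5, 8, 9

Numerically β ≈ 2.414214 and β' = −1/β ≈ -0.414214.
candidate 1: (m,n)=(-5,-15) → π∥ = -5-15·β ≈ -41.213203, π⊥ = -5-15·β' ≈ 1.213203 ∉ [-0.5, 1.1) ⇒ out
candidate 2: (m,n)=(0,-1) → π∥ = 0-1·β ≈ -2.414214, π⊥ = 0-1·β' ≈ 0.414214 ∈ [-0.5, 1.1) ⇒ IN Λ
candidate 3: (m,n)=(18,-10) → π∥ = 18-10·β ≈ -6.142136, π⊥ = 18-10·β' ≈ 22.142136 ∉ [-0.5, 1.1) ⇒ out
candidate 4: (m,n)=(18,12) → π∥ = 18+12·β ≈ 46.970563, π⊥ = 18+12·β' ≈ 13.029437 ∉ [-0.5, 1.1) ⇒ out
candidate 5: (m,n)=(7,15) → π∥ = 7+15·β ≈ 43.213203, π⊥ = 7+15·β' ≈ 0.786797 ∈ [-0.5, 1.1) ⇒ IN Λ
candidate 6: (m,n)=(9,13) → π∥ = 9+13·β ≈ 40.384776, π⊥ = 9+13·β' ≈ 3.615224 ∉ [-0.5, 1.1) ⇒ out
candidate 7: (m,n)=(12,13) → π∥ = 12+13·β ≈ 43.384776, π⊥ = 12+13·β' ≈ 6.615224 ∉ [-0.5, 1.1) ⇒ out
candidate 8: (m,n)=(2,5) → π∥ = 2+5·β ≈ 14.071068, π⊥ = 2+5·β' ≈ -0.071068 ∈ [-0.5, 1.1) ⇒ IN Λ
candidate 9: (m,n)=(0,0) → π∥ = 0+0·β ≈ 0.000000, π⊥ = 0+0·β' ≈ 0.000000 ∈ [-0.5, 1.1) ⇒ IN Λ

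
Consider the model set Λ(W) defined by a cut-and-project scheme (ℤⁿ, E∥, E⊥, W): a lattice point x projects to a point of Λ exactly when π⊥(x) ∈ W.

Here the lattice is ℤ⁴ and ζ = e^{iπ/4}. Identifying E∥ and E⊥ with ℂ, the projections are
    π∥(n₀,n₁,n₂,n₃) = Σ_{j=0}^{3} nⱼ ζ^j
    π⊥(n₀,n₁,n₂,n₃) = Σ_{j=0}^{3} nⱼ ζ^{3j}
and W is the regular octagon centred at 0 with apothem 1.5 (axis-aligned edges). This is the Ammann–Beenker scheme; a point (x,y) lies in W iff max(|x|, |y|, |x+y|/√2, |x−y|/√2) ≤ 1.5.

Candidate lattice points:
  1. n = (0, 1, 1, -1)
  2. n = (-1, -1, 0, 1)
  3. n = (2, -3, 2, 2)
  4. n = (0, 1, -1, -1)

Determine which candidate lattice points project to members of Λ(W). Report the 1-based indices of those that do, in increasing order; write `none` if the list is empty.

2

Internal map: ζ^{3j} for j=0..3 gives (1,0), (−√2/2,√2/2), (0,−1), (√2/2,√2/2).
candidate 1: n = (0, 1, 1, -1) → π⊥ ≈ (-1.414214, -1.000000); max(|x|,|y|,|x±y|/√2) = 1.707107 > 1.5 ⇒ ∉ W
candidate 2: n = (-1, -1, 0, 1) → π⊥ ≈ (+0.414214, +0.000000); max(|x|,|y|,|x±y|/√2) = 0.414214 ≤ 1.5 ⇒ ∈ W
candidate 3: n = (2, -3, 2, 2) → π⊥ ≈ (+5.535534, -2.707107); max(|x|,|y|,|x±y|/√2) = 5.828427 > 1.5 ⇒ ∉ W
candidate 4: n = (0, 1, -1, -1) → π⊥ ≈ (-1.414214, +1.000000); max(|x|,|y|,|x±y|/√2) = 1.707107 > 1.5 ⇒ ∉ W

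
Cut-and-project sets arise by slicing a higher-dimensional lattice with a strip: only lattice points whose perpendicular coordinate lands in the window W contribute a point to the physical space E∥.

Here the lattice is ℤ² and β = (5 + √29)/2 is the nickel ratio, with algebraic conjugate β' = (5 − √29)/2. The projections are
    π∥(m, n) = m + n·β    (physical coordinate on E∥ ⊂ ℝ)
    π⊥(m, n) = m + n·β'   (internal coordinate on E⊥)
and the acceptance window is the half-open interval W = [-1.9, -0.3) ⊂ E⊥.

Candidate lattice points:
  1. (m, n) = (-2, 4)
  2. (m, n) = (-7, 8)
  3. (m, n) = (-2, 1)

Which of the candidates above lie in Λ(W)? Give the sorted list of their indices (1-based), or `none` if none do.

none

Compute β' = (5−√29)/2 = -0.1926, so π⊥(m,n) = m -0.1926·n.
candidate 1: (m,n)=(-2,4) → π∥ = -2+4·β ≈ 18.7703, π⊥ = -2+4·β' ≈ -2.7703 ∉ [-1.9, -0.3) ⇒ out
candidate 2: (m,n)=(-7,8) → π∥ = -7+8·β ≈ 34.5407, π⊥ = -7+8·β' ≈ -8.5407 ∉ [-1.9, -0.3) ⇒ out
candidate 3: (m,n)=(-2,1) → π∥ = -2+1·β ≈ 3.1926, π⊥ = -2+1·β' ≈ -2.1926 ∉ [-1.9, -0.3) ⇒ out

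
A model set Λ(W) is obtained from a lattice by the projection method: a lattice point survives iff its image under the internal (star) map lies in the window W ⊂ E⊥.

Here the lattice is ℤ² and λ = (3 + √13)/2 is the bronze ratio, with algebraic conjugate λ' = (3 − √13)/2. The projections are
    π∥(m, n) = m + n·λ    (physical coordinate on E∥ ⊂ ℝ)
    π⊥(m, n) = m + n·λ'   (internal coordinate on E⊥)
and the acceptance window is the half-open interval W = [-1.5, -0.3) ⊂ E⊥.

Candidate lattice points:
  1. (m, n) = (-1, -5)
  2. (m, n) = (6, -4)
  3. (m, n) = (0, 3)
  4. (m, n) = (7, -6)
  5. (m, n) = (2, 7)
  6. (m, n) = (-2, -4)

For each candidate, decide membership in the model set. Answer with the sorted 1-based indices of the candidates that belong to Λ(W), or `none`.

Numerically λ ≈ 3.3028 and λ' = −1/λ ≈ -0.3028.
#1 (-1,-5): internal coord -1 + (-5)·λ' = +0.5139; +0.5139 ∉ [-1.5, -0.3) → out
#2 (6,-4): internal coord 6 + (-4)·λ' = +7.2111; +7.2111 ∉ [-1.5, -0.3) → out
#3 (0,3): internal coord 0 + (3)·λ' = -0.9083; -0.9083 ∈ [-1.5, -0.3) → IN Λ
#4 (7,-6): internal coord 7 + (-6)·λ' = +8.8167; +8.8167 ∉ [-1.5, -0.3) → out
#5 (2,7): internal coord 2 + (7)·λ' = -0.1194; -0.1194 ∉ [-1.5, -0.3) → out
#6 (-2,-4): internal coord -2 + (-4)·λ' = -0.7889; -0.7889 ∈ [-1.5, -0.3) → IN Λ

3, 6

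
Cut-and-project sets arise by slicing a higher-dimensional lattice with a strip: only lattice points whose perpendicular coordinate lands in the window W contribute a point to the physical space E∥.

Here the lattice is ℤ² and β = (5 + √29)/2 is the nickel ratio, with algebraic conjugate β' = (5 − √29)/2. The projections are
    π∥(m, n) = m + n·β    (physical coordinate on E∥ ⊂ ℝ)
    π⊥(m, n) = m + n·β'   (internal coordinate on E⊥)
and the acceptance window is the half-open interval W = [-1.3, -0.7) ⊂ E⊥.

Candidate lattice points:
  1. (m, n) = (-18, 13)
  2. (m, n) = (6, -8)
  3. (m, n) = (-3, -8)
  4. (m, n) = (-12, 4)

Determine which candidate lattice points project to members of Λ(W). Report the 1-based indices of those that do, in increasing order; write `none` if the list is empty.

none

Compute β' = (5−√29)/2 = -0.1926, so π⊥(m,n) = m -0.1926·n.
candidate 1: (m,n)=(-18,13) → π∥ = -18+13·β ≈ 49.5036, π⊥ = -18+13·β' ≈ -20.5036 ∉ [-1.3, -0.7) ⇒ out
candidate 2: (m,n)=(6,-8) → π∥ = 6-8·β ≈ -35.5407, π⊥ = 6-8·β' ≈ 7.5407 ∉ [-1.3, -0.7) ⇒ out
candidate 3: (m,n)=(-3,-8) → π∥ = -3-8·β ≈ -44.5407, π⊥ = -3-8·β' ≈ -1.4593 ∉ [-1.3, -0.7) ⇒ out
candidate 4: (m,n)=(-12,4) → π∥ = -12+4·β ≈ 8.7703, π⊥ = -12+4·β' ≈ -12.7703 ∉ [-1.3, -0.7) ⇒ out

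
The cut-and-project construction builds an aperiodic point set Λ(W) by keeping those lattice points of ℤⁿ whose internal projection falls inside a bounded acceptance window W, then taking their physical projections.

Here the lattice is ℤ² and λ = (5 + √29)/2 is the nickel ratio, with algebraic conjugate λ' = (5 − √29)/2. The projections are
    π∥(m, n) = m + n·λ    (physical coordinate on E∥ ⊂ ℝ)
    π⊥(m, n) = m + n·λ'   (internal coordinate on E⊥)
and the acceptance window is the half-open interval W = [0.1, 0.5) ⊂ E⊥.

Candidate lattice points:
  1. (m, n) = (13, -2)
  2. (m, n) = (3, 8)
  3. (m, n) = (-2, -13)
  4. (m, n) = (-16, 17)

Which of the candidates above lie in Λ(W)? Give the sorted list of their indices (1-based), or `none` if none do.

none

Compute λ' = (5−√29)/2 = -0.19258, so π⊥(m,n) = m -0.19258·n.
candidate 1: (m,n)=(13,-2) → π∥ = 13-2·λ ≈ 2.61484, π⊥ = 13-2·λ' ≈ 13.38516 ∉ [0.1, 0.5) ⇒ out
candidate 2: (m,n)=(3,8) → π∥ = 3+8·λ ≈ 44.54066, π⊥ = 3+8·λ' ≈ 1.45934 ∉ [0.1, 0.5) ⇒ out
candidate 3: (m,n)=(-2,-13) → π∥ = -2-13·λ ≈ -69.50357, π⊥ = -2-13·λ' ≈ 0.50357 ∉ [0.1, 0.5) ⇒ out
candidate 4: (m,n)=(-16,17) → π∥ = -16+17·λ ≈ 72.27390, π⊥ = -16+17·λ' ≈ -19.27390 ∉ [0.1, 0.5) ⇒ out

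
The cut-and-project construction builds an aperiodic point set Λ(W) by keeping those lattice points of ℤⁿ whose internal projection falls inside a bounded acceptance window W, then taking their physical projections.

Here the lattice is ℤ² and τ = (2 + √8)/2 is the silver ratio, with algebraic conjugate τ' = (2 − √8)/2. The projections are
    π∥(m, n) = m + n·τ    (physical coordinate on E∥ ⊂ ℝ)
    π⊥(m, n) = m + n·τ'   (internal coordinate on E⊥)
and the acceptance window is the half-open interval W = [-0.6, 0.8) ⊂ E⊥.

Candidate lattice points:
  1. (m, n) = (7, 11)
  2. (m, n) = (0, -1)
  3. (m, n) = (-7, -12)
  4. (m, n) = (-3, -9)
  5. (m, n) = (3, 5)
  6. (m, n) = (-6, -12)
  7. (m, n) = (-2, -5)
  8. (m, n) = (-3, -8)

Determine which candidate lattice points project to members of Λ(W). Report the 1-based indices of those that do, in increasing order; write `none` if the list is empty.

τ' = (2−√8)/2 ≈ -0.41421.
[1] lift (7,11): star map gives 2.44365; window check -0.6 ≤ 2.44365 < 0.8 is false → out
[2] lift (0,-1): star map gives 0.41421; window check -0.6 ≤ 0.41421 < 0.8 is true → IN Λ
[3] lift (-7,-12): star map gives -2.02944; window check -0.6 ≤ -2.02944 < 0.8 is false → out
[4] lift (-3,-9): star map gives 0.72792; window check -0.6 ≤ 0.72792 < 0.8 is true → IN Λ
[5] lift (3,5): star map gives 0.92893; window check -0.6 ≤ 0.92893 < 0.8 is false → out
[6] lift (-6,-12): star map gives -1.02944; window check -0.6 ≤ -1.02944 < 0.8 is false → out
[7] lift (-2,-5): star map gives 0.07107; window check -0.6 ≤ 0.07107 < 0.8 is true → IN Λ
[8] lift (-3,-8): star map gives 0.31371; window check -0.6 ≤ 0.31371 < 0.8 is true → IN Λ

2, 4, 7, 8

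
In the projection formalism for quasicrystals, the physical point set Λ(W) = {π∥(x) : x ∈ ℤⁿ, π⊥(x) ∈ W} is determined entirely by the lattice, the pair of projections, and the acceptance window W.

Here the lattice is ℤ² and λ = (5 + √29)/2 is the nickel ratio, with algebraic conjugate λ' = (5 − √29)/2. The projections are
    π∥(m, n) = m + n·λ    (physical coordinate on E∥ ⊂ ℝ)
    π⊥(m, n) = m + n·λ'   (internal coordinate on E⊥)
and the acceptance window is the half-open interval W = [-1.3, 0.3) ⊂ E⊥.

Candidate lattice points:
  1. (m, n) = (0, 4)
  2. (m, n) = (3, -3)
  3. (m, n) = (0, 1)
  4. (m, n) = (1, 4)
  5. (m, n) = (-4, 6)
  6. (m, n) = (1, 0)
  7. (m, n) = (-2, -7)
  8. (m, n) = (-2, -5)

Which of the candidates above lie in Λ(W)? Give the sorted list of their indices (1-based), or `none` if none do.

1, 3, 4, 7, 8

λ' = (5−√29)/2 ≈ -0.19258.
candidate 1: (m,n)=(0,4) → π∥ = 0+4·λ ≈ 20.77033, π⊥ = 0+4·λ' ≈ -0.77033 ∈ [-1.3, 0.3) ⇒ IN Λ
candidate 2: (m,n)=(3,-3) → π∥ = 3-3·λ ≈ -12.57775, π⊥ = 3-3·λ' ≈ 3.57775 ∉ [-1.3, 0.3) ⇒ out
candidate 3: (m,n)=(0,1) → π∥ = 0+1·λ ≈ 5.19258, π⊥ = 0+1·λ' ≈ -0.19258 ∈ [-1.3, 0.3) ⇒ IN Λ
candidate 4: (m,n)=(1,4) → π∥ = 1+4·λ ≈ 21.77033, π⊥ = 1+4·λ' ≈ 0.22967 ∈ [-1.3, 0.3) ⇒ IN Λ
candidate 5: (m,n)=(-4,6) → π∥ = -4+6·λ ≈ 27.15549, π⊥ = -4+6·λ' ≈ -5.15549 ∉ [-1.3, 0.3) ⇒ out
candidate 6: (m,n)=(1,0) → π∥ = 1+0·λ ≈ 1.00000, π⊥ = 1+0·λ' ≈ 1.00000 ∉ [-1.3, 0.3) ⇒ out
candidate 7: (m,n)=(-2,-7) → π∥ = -2-7·λ ≈ -38.34808, π⊥ = -2-7·λ' ≈ -0.65192 ∈ [-1.3, 0.3) ⇒ IN Λ
candidate 8: (m,n)=(-2,-5) → π∥ = -2-5·λ ≈ -27.96291, π⊥ = -2-5·λ' ≈ -1.03709 ∈ [-1.3, 0.3) ⇒ IN Λ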